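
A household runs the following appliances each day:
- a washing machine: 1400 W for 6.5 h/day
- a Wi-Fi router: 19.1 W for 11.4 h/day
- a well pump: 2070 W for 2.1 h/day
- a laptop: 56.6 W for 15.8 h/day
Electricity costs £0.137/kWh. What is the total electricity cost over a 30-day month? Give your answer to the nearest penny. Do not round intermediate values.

washing machine: 1400 W × 6.5 h × 30 d = 273,000 Wh = 273 kWh
Wi-Fi router: 19.1 W × 11.4 h × 30 d = 6,532 Wh = 6.532 kWh
well pump: 2070 W × 2.1 h × 30 d = 130,410 Wh = 130.4 kWh
laptop: 56.6 W × 15.8 h × 30 d = 26,828 Wh = 26.83 kWh
Total energy = 273 + 6.532 + 130.4 + 26.83 = 436.8 kWh
Cost = 436.8 kWh × £0.137 = £59.84

£59.84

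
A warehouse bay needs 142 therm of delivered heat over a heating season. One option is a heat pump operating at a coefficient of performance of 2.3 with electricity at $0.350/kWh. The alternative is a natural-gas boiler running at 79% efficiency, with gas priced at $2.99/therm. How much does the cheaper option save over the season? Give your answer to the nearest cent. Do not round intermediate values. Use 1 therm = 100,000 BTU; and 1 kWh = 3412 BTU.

$95.87

Heat load = 142 therm × 100,000 = 14,200,000 BTU
Gas: input = 14,200,000 / 0.79 = 17,974,684 BTU = 179.7 therm → 179.7 × $2.99 = $537.44
Heat pump: 14,200,000 BTU / 3412 = 4,162 kWh heat; / 2.3 = 1,809 kWh in → × $0.350 = $633.31
Difference = |$537.44 − $633.31| = $95.87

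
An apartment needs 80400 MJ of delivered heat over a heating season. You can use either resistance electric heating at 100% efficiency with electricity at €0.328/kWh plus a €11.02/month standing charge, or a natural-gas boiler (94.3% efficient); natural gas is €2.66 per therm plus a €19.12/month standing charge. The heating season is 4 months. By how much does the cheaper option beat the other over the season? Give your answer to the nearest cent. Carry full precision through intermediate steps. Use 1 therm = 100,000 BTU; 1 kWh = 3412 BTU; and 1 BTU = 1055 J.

Heat load = 80400 MJ = 80,400,000,000 J / 1055 = 76,208,531 BTU
Gas: input = 76,208,531 / 0.943 = 80,814,985 BTU = 808.1 therm → 808.1 × €2.66 = €2,149.68; + 4 × €19.12 standing = €2,226.16
Electric: 76,208,531 BTU / 3412 = 22,340 kWh → × €0.328 = €7,326.03; + 4 × €11.02 standing = €7,370.11
Difference = |€2,226.16 − €7,370.11| = €5,143.95

€5143.95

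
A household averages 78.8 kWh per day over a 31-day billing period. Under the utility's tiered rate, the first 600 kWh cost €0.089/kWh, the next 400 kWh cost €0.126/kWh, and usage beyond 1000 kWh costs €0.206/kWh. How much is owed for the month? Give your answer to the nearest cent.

€401.02

Usage = 78.8 kWh/day × 31 days = 2442.8 kWh
First 600 kWh × €0.089 = €53.40
Next 400 kWh × €0.126 = €50.40
Remaining 1442.8 kWh × €0.206 = €297.22
Total = €401.02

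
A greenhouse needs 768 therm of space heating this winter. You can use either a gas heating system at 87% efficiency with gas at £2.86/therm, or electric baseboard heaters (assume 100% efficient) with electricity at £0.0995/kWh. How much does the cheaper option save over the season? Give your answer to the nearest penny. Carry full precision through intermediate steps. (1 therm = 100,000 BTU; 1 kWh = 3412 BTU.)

Heat load = 768 therm × 100,000 = 76,800,000 BTU
Gas: input = 76,800,000 / 0.87 = 88,275,862 BTU = 882.8 therm → 882.8 × £2.86 = £2,524.69
Electric: 76,800,000 BTU / 3412 = 22,510 kWh → × £0.0995 = £2,239.62
Difference = |£2,524.69 − £2,239.62| = £285.06

£285.06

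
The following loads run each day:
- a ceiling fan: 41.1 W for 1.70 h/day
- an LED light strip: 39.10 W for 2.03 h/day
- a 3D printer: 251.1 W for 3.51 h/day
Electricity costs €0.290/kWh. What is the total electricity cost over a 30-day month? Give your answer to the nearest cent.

€8.97

ceiling fan: 41.1 W × 1.70 h × 30 d = 2,096 Wh = 2.096 kWh
LED light strip: 39.10 W × 2.03 h × 30 d = 2,381 Wh = 2.381 kWh
3D printer: 251.1 W × 3.51 h × 30 d = 26,441 Wh = 26.44 kWh
Total energy = 2.096 + 2.381 + 26.44 = 30.92 kWh
Cost = 30.92 kWh × €0.290 = €8.97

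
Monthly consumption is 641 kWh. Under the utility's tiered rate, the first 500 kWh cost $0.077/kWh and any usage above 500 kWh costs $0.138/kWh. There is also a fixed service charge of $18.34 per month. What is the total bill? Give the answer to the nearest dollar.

$76

First 500 kWh × $0.077 = $38.50
Remaining 141 kWh × $0.138 = $19.46
Energy charge = $57.96; + service $18.34 = $76.30 ≈ $76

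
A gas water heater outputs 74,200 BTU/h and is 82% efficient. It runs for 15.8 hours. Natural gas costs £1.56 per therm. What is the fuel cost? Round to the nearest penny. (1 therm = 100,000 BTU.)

£22.30

Heat delivered = 74,200 BTU/h × 15.8 h = 1,172,360 BTU
Gas input = 1,172,360 / 0.82 = 1,429,707 BTU
= 1,429,707 / 100,000 = 14.3 therm
Cost = 14.3 × £1.56/therm = £22.30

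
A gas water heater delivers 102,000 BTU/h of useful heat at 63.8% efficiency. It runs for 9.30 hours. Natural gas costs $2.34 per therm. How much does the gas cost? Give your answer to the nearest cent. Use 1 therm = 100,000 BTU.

Heat delivered = 102,000 BTU/h × 9.30 h = 948,600 BTU
Gas input = 948,600 / 0.638 = 1,486,834 BTU
= 1,486,834 / 100,000 = 14.87 therm
Cost = 14.87 × $2.34/therm = $34.79

$34.79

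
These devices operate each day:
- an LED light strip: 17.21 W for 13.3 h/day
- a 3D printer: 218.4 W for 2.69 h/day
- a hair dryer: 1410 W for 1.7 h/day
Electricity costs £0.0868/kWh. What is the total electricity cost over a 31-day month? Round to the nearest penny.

LED light strip: 17.21 W × 13.3 h × 31 d = 7,096 Wh = 7.096 kWh
3D printer: 218.4 W × 2.69 h × 31 d = 18,212 Wh = 18.21 kWh
hair dryer: 1410 W × 1.7 h × 31 d = 74,307 Wh = 74.31 kWh
Total energy = 7.096 + 18.21 + 74.31 = 99.62 kWh
Cost = 99.62 kWh × £0.0868 = £8.65

£8.65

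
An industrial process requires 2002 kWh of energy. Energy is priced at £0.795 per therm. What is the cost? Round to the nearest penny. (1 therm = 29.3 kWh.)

£54.32

2002 kWh × (0.03413 therm/kWh) = 68.33 therm
Cost = 68.33 therm × £0.795/therm = £54.32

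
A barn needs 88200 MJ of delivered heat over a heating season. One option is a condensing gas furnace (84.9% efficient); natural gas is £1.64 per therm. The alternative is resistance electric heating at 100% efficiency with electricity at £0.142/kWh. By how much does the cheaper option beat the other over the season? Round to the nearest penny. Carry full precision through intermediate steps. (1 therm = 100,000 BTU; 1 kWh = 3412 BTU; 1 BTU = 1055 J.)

Heat load = 88200 MJ = 88,200,000,000 J / 1055 = 83,601,896 BTU
Gas: input = 83,601,896 / 0.849 = 98,471,020 BTU = 984.7 therm → 984.7 × £1.64 = £1,614.92
Electric: 83,601,896 BTU / 3412 = 24,500 kWh → × £0.142 = £3,479.33
Difference = |£1,614.92 − £3,479.33| = £1,864.40

£1864.40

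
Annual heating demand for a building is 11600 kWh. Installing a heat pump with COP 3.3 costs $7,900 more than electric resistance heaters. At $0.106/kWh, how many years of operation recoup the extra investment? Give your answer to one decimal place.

9.2 years

Resistance: 11600 kWh × $0.106 = $1,229.60/yr
Heat pump: 11600 / 3.3 = 3515 kWh in → × $0.106 = $372.61/yr
Annual savings = $856.99
Payback = $7,900 / $856.99 = 9.22 years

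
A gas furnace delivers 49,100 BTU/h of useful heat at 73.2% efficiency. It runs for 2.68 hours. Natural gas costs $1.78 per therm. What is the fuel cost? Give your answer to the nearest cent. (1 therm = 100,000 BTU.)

Heat delivered = 49,100 BTU/h × 2.68 h = 131,588 BTU
Gas input = 131,588 / 0.732 = 179,765 BTU
= 179,765 / 100,000 = 1.798 therm
Cost = 1.798 × $1.78/therm = $3.20

$3.20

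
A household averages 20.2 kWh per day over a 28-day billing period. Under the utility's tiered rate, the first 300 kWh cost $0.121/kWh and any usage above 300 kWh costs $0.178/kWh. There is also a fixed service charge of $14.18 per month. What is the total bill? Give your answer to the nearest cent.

Usage = 20.2 kWh/day × 28 days = 565.6 kWh
First 300 kWh × $0.121 = $36.30
Remaining 265.6 kWh × $0.178 = $47.28
Energy charge = $83.58; + service $14.18 = $97.76

$97.76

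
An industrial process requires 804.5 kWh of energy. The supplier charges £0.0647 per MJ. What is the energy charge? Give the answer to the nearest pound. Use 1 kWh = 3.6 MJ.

804.5 kWh × (3.6 MJ/kWh) = 2,896 MJ
Cost = 2,896 MJ × £0.0647/MJ = £187.38 ≈ £187

£187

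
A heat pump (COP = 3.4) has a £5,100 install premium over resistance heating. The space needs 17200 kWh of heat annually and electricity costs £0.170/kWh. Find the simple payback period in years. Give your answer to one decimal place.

2.5 years

Resistance: 17200 kWh × £0.170 = £2,924.00/yr
Heat pump: 17200 / 3.4 = 5059 kWh in → × £0.170 = £860.00/yr
Annual savings = £2,064.00
Payback = £5,100 / £2,064.00 = 2.47 years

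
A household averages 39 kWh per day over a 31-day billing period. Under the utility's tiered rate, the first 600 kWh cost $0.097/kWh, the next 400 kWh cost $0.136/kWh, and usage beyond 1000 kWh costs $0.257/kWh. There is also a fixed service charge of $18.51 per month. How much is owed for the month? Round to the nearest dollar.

Usage = 39 kWh/day × 31 days = 1209 kWh
First 600 kWh × $0.097 = $58.20
Next 400 kWh × $0.136 = $54.40
Remaining 209 kWh × $0.257 = $53.71
Energy charge = $166.31; + service $18.51 = $184.82 ≈ $185

$185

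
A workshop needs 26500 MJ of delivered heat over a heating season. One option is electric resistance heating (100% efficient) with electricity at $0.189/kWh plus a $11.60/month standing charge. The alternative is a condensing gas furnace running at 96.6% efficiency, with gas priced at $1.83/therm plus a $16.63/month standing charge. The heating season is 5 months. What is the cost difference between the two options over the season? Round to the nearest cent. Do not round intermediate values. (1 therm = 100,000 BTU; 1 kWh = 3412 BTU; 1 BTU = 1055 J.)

Heat load = 26500 MJ = 26,500,000,000 J / 1055 = 25,118,483 BTU
Gas: input = 25,118,483 / 0.966 = 26,002,571 BTU = 260 therm → 260 × $1.83 = $475.85; + 5 × $16.63 standing = $559.00
Electric: 25,118,483 BTU / 3412 = 7,362 kWh → × $0.189 = $1,391.38; + 5 × $11.60 standing = $1,449.38
Difference = |$559.00 − $1,449.38| = $890.38

$890.38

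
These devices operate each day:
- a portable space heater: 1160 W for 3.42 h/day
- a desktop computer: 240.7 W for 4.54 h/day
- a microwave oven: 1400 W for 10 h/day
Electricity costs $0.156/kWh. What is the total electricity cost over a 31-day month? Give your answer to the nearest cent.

$92.17

portable space heater: 1160 W × 3.42 h × 31 d = 122,983 Wh = 123 kWh
desktop computer: 240.7 W × 4.54 h × 31 d = 33,876 Wh = 33.88 kWh
microwave oven: 1400 W × 10 h × 31 d = 434,000 Wh = 434 kWh
Total energy = 123 + 33.88 + 434 = 590.9 kWh
Cost = 590.9 kWh × $0.156 = $92.17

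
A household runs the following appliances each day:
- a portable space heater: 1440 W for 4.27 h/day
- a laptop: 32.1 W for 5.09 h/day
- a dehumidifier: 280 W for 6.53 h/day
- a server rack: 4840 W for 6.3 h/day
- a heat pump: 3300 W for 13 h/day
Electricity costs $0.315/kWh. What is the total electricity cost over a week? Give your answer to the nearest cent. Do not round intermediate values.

portable space heater: 1440 W × 4.27 h × 7 d = 43,042 Wh = 43.04 kWh
laptop: 32.1 W × 5.09 h × 7 d = 1,144 Wh = 1.144 kWh
dehumidifier: 280 W × 6.53 h × 7 d = 12,799 Wh = 12.8 kWh
server rack: 4840 W × 6.3 h × 7 d = 213,444 Wh = 213.4 kWh
heat pump: 3300 W × 13 h × 7 d = 300,300 Wh = 300.3 kWh
Total energy = 43.04 + 1.144 + 12.8 + 213.4 + 300.3 = 570.7 kWh
Cost = 570.7 kWh × $0.315 = $179.78

$179.78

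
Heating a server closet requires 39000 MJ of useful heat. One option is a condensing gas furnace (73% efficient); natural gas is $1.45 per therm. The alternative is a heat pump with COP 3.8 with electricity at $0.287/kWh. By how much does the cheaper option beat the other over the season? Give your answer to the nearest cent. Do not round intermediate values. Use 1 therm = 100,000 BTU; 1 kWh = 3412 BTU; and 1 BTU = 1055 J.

Heat load = 39000 MJ = 39,000,000,000 J / 1055 = 36,966,825 BTU
Gas: input = 36,966,825 / 0.73 = 50,639,486 BTU = 506.4 therm → 506.4 × $1.45 = $734.27
Heat pump: 36,966,825 BTU / 3412 = 10,830 kWh heat; / 3.8 = 2,851 kWh in → × $0.287 = $818.28
Difference = |$734.27 − $818.28| = $84.01

$84.01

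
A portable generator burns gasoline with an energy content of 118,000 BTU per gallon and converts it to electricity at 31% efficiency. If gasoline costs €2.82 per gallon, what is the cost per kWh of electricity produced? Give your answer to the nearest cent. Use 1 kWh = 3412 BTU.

Electrical output per gallon = 118,000 BTU × 0.31 / 3412 BTU/kWh = 10.72 kWh
Cost per kWh = €2.82 / 10.72 kWh = €0.263

€0.26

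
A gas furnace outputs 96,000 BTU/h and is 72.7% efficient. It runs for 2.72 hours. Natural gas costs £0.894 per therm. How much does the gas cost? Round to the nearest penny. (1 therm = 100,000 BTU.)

Heat delivered = 96,000 BTU/h × 2.72 h = 261,120 BTU
Gas input = 261,120 / 0.727 = 359,175 BTU
= 359,175 / 100,000 = 3.592 therm
Cost = 3.592 × £0.894/therm = £3.21

£3.21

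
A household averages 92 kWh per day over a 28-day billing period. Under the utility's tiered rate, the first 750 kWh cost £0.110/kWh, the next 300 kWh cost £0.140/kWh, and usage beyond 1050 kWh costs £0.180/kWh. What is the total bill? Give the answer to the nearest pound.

£399

Usage = 92 kWh/day × 28 days = 2576 kWh
First 750 kWh × £0.110 = £82.50
Next 300 kWh × £0.140 = £42.00
Remaining 1526 kWh × £0.180 = £274.68
Total = £399.18 ≈ £399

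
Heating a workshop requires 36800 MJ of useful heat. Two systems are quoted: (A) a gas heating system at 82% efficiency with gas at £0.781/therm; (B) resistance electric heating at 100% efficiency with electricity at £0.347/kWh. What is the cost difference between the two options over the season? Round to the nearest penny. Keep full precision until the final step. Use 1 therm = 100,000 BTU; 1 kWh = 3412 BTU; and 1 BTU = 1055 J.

£3215.22

Heat load = 36800 MJ = 36,800,000,000 J / 1055 = 34,881,517 BTU
Gas: input = 34,881,517 / 0.82 = 42,538,435 BTU = 425.4 therm → 425.4 × £0.781 = £332.23
Electric: 34,881,517 BTU / 3412 = 10,220 kWh → × £0.347 = £3,547.45
Difference = |£332.23 − £3,547.45| = £3,215.22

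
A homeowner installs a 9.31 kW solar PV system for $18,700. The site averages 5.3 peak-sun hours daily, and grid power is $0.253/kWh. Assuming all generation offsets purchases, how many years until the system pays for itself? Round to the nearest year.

Daily generation = 9.31 kW × 5.3 h = 49.34 kWh
Annual generation = 49.34 × 365 = 18010 kWh
Annual savings = 18010 × $0.253 = $4,556.58
Payback = $18,700 / $4,556.58 = 4.1 years

4 years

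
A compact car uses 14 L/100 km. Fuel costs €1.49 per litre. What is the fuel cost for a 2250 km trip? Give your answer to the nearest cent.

€469.35

Fuel = 14 L/100 km × 2250 km / 100 = 315 L
Cost = 315 L × €1.49/L = €469.35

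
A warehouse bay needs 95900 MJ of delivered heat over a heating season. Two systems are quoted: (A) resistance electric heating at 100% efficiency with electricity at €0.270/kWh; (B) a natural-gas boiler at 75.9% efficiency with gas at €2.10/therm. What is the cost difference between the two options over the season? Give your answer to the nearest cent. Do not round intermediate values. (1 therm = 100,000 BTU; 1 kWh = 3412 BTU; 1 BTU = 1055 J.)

€4678.15

Heat load = 95900 MJ = 95,900,000,000 J / 1055 = 90,900,474 BTU
Gas: input = 90,900,474 / 0.759 = 119,763,470 BTU = 1,198 therm → 1,198 × €2.10 = €2,515.03
Electric: 90,900,474 BTU / 3412 = 26,640 kWh → × €0.270 = €7,193.18
Difference = |€2,515.03 − €7,193.18| = €4,678.15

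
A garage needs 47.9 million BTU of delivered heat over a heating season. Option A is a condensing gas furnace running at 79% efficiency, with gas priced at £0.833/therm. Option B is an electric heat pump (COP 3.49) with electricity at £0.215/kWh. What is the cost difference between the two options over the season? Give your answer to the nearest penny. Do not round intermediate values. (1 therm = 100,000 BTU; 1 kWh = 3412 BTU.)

£359.78

Heat load = 47.9 × 10⁶ BTU = 47,900,000 BTU
Gas: input = 47,900,000 / 0.79 = 60,632,911 BTU = 606.3 therm → 606.3 × £0.833 = £505.07
Heat pump: 47,900,000 BTU / 3412 = 14,040 kWh heat; / 3.49 = 4,023 kWh in → × £0.215 = £864.85
Difference = |£505.07 − £864.85| = £359.78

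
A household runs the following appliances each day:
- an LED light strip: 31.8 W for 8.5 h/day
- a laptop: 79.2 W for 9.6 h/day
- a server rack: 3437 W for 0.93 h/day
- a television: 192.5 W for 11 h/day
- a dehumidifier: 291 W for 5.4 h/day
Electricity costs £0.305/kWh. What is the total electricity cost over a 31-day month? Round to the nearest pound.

LED light strip: 31.8 W × 8.5 h × 31 d = 8,379 Wh = 8.379 kWh
laptop: 79.2 W × 9.6 h × 31 d = 23,570 Wh = 23.57 kWh
server rack: 3437 W × 0.93 h × 31 d = 99,089 Wh = 99.09 kWh
television: 192.5 W × 11 h × 31 d = 65,642 Wh = 65.64 kWh
dehumidifier: 291 W × 5.4 h × 31 d = 48,713 Wh = 48.71 kWh
Total energy = 8.379 + 23.57 + 99.09 + 65.64 + 48.71 = 245.4 kWh
Cost = 245.4 kWh × £0.305 = £74.85 ≈ £75

£75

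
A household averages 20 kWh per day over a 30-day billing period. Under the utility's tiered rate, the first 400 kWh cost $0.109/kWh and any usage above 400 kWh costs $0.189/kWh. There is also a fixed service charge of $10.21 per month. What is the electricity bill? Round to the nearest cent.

Usage = 20 kWh/day × 30 days = 600 kWh
First 400 kWh × $0.109 = $43.60
Remaining 200 kWh × $0.189 = $37.80
Energy charge = $81.40; + service $10.21 = $91.61

$91.61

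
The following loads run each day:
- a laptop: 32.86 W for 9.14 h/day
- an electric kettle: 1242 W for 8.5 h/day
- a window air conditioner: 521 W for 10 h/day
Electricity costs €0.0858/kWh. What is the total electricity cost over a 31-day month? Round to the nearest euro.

laptop: 32.86 W × 9.14 h × 31 d = 9,311 Wh = 9.311 kWh
electric kettle: 1242 W × 8.5 h × 31 d = 327,267 Wh = 327.3 kWh
window air conditioner: 521 W × 10 h × 31 d = 161,510 Wh = 161.5 kWh
Total energy = 9.311 + 327.3 + 161.5 = 498.1 kWh
Cost = 498.1 kWh × €0.0858 = €42.74 ≈ €43

€43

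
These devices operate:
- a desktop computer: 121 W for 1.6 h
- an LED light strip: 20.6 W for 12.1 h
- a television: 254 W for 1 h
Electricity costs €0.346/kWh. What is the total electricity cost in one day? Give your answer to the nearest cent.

€0.24

desktop computer: 121 W × 1.6 h = 194 Wh = 0.1936 kWh
LED light strip: 20.6 W × 12.1 h = 249 Wh = 0.2493 kWh
television: 254 W × 1 h = 254 Wh = 0.254 kWh
Total energy = 0.1936 + 0.2493 + 0.254 = 0.6969 kWh
Cost = 0.6969 kWh × €0.346 = €0.24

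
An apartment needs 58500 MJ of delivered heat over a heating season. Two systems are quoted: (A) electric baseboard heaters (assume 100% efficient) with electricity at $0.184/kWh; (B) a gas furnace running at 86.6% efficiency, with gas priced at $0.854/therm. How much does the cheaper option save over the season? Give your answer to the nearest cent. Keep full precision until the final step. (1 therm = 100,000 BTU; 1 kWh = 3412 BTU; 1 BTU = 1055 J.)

Heat load = 58500 MJ = 58,500,000,000 J / 1055 = 55,450,237 BTU
Gas: input = 55,450,237 / 0.866 = 64,030,297 BTU = 640.3 therm → 640.3 × $0.854 = $546.82
Electric: 55,450,237 BTU / 3412 = 16,250 kWh → × $0.184 = $2,990.28
Difference = |$546.82 − $2,990.28| = $2,443.46

$2443.46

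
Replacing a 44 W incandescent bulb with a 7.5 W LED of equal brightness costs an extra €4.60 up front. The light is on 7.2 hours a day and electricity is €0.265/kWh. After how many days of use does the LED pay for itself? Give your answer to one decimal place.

66.1 days

Power saved = 44 − 7.5 = 36.5 W
Daily energy saved = 36.5 W × 7.2 h = 262.8 Wh = 0.2628 kWh
Daily savings = 0.2628 × €0.265 = €0.0696
Payback = €4.60 / €0.0696 per day = 66.05 days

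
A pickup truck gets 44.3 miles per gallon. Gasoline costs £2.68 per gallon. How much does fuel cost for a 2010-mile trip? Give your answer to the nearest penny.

£121.60

Fuel = 2010 mi / 44.3 mpg = 45.37 gal
Cost = 45.37 gal × £2.68/gal = £121.60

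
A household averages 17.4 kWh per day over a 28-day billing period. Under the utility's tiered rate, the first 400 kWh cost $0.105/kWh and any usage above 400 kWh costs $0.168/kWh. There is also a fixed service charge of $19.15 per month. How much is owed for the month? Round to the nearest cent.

$75.80

Usage = 17.4 kWh/day × 28 days = 487.2 kWh
First 400 kWh × $0.105 = $42.00
Remaining 87.2 kWh × $0.168 = $14.65
Energy charge = $56.65; + service $19.15 = $75.80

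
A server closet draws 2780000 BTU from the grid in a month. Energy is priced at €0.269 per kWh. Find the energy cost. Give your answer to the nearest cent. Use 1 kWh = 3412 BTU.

€219.17

2780000 BTU × (0.00029308 kWh/BTU) = 814.8 kWh
Cost = 814.8 kWh × €0.269/kWh = €219.17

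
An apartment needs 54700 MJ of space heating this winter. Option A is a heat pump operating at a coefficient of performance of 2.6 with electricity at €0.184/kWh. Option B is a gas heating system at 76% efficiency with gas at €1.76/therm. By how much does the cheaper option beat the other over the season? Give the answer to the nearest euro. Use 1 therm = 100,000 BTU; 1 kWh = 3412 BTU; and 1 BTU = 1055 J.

Heat load = 54700 MJ = 54,700,000,000 J / 1055 = 51,848,341 BTU
Gas: input = 51,848,341 / 0.76 = 68,221,502 BTU = 682.2 therm → 682.2 × €1.76 = €1,200.70
Heat pump: 51,848,341 BTU / 3412 = 15,200 kWh heat; / 2.6 = 5,845 kWh in → × €0.184 = €1,075.40
Difference = |€1,200.70 − €1,075.40| = €125.30 ≈ €125

€125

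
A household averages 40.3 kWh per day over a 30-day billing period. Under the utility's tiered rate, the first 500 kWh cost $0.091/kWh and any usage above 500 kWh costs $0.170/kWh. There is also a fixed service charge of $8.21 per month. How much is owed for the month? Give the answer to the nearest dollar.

$174

Usage = 40.3 kWh/day × 30 days = 1209 kWh
First 500 kWh × $0.091 = $45.50
Remaining 709 kWh × $0.170 = $120.53
Energy charge = $166.03; + service $8.21 = $174.24 ≈ $174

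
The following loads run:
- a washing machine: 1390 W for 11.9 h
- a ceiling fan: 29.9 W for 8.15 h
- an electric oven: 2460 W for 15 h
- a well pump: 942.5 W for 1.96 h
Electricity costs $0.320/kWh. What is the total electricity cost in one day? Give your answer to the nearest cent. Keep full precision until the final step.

washing machine: 1390 W × 11.9 h = 16,541 Wh = 16.54 kWh
ceiling fan: 29.9 W × 8.15 h = 244 Wh = 0.2437 kWh
electric oven: 2460 W × 15 h = 36,900 Wh = 36.9 kWh
well pump: 942.5 W × 1.96 h = 1,847 Wh = 1.847 kWh
Total energy = 16.54 + 0.2437 + 36.9 + 1.847 = 55.53 kWh
Cost = 55.53 kWh × $0.320 = $17.77

$17.77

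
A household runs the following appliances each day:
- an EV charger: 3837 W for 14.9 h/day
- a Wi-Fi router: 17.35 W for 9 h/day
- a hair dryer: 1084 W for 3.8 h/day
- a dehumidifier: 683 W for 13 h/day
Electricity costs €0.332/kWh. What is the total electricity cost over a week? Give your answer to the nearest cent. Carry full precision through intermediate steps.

€163.44

EV charger: 3837 W × 14.9 h × 7 d = 400,199 Wh = 400.2 kWh
Wi-Fi router: 17.35 W × 9 h × 7 d = 1,093 Wh = 1.093 kWh
hair dryer: 1084 W × 3.8 h × 7 d = 28,834 Wh = 28.83 kWh
dehumidifier: 683 W × 13 h × 7 d = 62,153 Wh = 62.15 kWh
Total energy = 400.2 + 1.093 + 28.83 + 62.15 = 492.3 kWh
Cost = 492.3 kWh × €0.332 = €163.44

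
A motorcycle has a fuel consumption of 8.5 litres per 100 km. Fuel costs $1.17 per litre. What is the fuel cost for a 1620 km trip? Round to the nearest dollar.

Fuel = 8.5 L/100 km × 1620 km / 100 = 137.7 L
Cost = 137.7 L × $1.17/L = $161.11 ≈ $161

$161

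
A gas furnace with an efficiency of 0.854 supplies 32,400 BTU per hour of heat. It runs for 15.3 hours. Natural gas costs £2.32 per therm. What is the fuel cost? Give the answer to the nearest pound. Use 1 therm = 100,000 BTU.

£13

Heat delivered = 32,400 BTU/h × 15.3 h = 495,720 BTU
Gas input = 495,720 / 0.854 = 580,468 BTU
= 580,468 / 100,000 = 5.805 therm
Cost = 5.805 × £2.32/therm = £13.47 ≈ £13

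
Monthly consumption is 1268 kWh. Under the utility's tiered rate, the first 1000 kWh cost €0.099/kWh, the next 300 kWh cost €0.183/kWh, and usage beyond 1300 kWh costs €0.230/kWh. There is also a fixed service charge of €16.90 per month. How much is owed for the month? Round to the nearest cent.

€164.94

First 1000 kWh × €0.099 = €99.00
Next 268 kWh × €0.183 = €49.04
Remaining tier: 0 kWh (not reached)
Energy charge = €148.04; + service €16.90 = €164.94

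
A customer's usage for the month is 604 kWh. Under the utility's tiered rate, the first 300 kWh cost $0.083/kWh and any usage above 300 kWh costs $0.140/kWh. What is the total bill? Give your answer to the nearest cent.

First 300 kWh × $0.083 = $24.90
Remaining 304 kWh × $0.140 = $42.56
Total = $67.46

$67.46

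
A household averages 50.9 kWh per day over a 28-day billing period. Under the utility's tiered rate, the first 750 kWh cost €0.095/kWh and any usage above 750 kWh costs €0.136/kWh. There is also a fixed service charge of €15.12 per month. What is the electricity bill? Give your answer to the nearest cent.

€178.20

Usage = 50.9 kWh/day × 28 days = 1425.2 kWh
First 750 kWh × €0.095 = €71.25
Remaining 675.2 kWh × €0.136 = €91.83
Energy charge = €163.08; + service €15.12 = €178.20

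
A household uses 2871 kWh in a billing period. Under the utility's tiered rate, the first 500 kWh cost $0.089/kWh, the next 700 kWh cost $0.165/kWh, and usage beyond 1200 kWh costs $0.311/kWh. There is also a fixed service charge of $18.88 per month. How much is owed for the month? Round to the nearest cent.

First 500 kWh × $0.089 = $44.50
Next 700 kWh × $0.165 = $115.50
Remaining 1671 kWh × $0.311 = $519.68
Energy charge = $679.68; + service $18.88 = $698.56

$698.56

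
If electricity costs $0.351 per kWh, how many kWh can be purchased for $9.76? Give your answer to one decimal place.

27.8 kWh

$9.76 / $0.351 per kWh = 27.81 kWh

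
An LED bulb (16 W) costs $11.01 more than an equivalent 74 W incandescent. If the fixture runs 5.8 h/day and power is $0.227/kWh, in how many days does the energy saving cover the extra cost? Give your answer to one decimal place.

Power saved = 74 − 16 = 58 W
Daily energy saved = 58 W × 5.8 h = 336.4 Wh = 0.3364 kWh
Daily savings = 0.3364 × $0.227 = $0.0764
Payback = $11.01 / $0.0764 per day = 144.2 days

144.2 days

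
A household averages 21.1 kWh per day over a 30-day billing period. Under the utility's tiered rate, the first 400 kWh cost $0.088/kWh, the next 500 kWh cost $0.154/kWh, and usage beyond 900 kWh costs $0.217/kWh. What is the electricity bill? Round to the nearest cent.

Usage = 21.1 kWh/day × 30 days = 633 kWh
First 400 kWh × $0.088 = $35.20
Next 233 kWh × $0.154 = $35.88
Remaining tier: 0 kWh (not reached)
Total = $71.08

$71.08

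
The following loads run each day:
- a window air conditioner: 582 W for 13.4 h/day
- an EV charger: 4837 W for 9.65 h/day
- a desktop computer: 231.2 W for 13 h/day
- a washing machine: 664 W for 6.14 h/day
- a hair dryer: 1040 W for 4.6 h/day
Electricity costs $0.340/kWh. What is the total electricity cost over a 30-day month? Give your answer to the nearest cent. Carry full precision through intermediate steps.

window air conditioner: 582 W × 13.4 h × 30 d = 233,964 Wh = 234 kWh
EV charger: 4837 W × 9.65 h × 30 d = 1,400,312 Wh = 1,400 kWh
desktop computer: 231.2 W × 13 h × 30 d = 90,168 Wh = 90.17 kWh
washing machine: 664 W × 6.14 h × 30 d = 122,309 Wh = 122.3 kWh
hair dryer: 1040 W × 4.6 h × 30 d = 143,520 Wh = 143.5 kWh
Total energy = 234 + 1,400 + 90.17 + 122.3 + 143.5 = 1,990 kWh
Cost = 1,990 kWh × $0.340 = $676.69

$676.69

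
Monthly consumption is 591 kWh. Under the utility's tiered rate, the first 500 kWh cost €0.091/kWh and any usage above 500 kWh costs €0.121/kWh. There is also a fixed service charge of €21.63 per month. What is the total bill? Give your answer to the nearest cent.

First 500 kWh × €0.091 = €45.50
Remaining 91 kWh × €0.121 = €11.01
Energy charge = €56.51; + service €21.63 = €78.14

€78.14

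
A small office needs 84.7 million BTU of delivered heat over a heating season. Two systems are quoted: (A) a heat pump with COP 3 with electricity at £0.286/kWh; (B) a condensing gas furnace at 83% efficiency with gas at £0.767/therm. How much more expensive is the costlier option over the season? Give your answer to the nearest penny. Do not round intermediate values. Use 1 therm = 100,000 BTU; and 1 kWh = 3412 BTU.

Heat load = 84.7 × 10⁶ BTU = 84,700,000 BTU
Gas: input = 84,700,000 / 0.83 = 102,048,193 BTU = 1,020 therm → 1,020 × £0.767 = £782.71
Heat pump: 84,700,000 BTU / 3412 = 24,820 kWh heat; / 3 = 8,275 kWh in → × £0.286 = £2,366.57
Difference = |£782.71 − £2,366.57| = £1,583.86

£1583.86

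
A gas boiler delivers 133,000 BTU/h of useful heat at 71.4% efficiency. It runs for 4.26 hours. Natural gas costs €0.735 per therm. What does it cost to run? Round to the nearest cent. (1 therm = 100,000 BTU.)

€5.83

Heat delivered = 133,000 BTU/h × 4.26 h = 566,580 BTU
Gas input = 566,580 / 0.714 = 793,529 BTU
= 793,529 / 100,000 = 7.935 therm
Cost = 7.935 × €0.735/therm = €5.83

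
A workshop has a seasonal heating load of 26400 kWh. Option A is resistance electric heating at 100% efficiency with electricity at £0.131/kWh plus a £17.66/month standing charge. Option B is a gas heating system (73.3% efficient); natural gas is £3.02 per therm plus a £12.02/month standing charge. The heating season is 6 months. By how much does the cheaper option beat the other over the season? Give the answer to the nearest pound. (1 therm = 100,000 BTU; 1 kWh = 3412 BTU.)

Heat load = 26400 kWh × 3412 = 90,076,800 BTU
Gas: input = 90,076,800 / 0.733 = 122,887,858 BTU = 1,229 therm → 1,229 × £3.02 = £3,711.21; + 6 × £12.02 standing = £3,783.33
Electric: 90,076,800 BTU / 3412 = 26,400 kWh → × £0.131 = £3,458.40; + 6 × £17.66 standing = £3,564.36
Difference = |£3,783.33 − £3,564.36| = £218.97 ≈ £219

£219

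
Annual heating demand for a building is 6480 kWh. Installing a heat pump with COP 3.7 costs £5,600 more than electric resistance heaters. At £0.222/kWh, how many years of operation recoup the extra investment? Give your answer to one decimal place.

5.3 years

Resistance: 6480 kWh × £0.222 = £1,438.56/yr
Heat pump: 6480 / 3.7 = 1751 kWh in → × £0.222 = £388.80/yr
Annual savings = £1,049.76
Payback = £5,600 / £1,049.76 = 5.33 years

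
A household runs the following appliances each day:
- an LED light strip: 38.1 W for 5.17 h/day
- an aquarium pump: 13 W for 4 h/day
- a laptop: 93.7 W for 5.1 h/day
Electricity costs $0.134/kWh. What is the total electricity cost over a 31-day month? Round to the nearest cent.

LED light strip: 38.1 W × 5.17 h × 31 d = 6,106 Wh = 6.106 kWh
aquarium pump: 13 W × 4 h × 31 d = 1,612 Wh = 1.612 kWh
laptop: 93.7 W × 5.1 h × 31 d = 14,814 Wh = 14.81 kWh
Total energy = 6.106 + 1.612 + 14.81 = 22.53 kWh
Cost = 22.53 kWh × $0.134 = $3.02

$3.02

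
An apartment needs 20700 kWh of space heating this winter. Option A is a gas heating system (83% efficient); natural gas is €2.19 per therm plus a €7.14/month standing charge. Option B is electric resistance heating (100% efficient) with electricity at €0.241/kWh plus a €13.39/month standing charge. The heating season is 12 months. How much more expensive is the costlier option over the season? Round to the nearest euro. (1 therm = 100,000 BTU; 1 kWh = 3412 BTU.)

Heat load = 20700 kWh × 3412 = 70,628,400 BTU
Gas: input = 70,628,400 / 0.83 = 85,094,458 BTU = 850.9 therm → 850.9 × €2.19 = €1,863.57; + 12 × €7.14 standing = €1,949.25
Electric: 70,628,400 BTU / 3412 = 20,700 kWh → × €0.241 = €4,988.70; + 12 × €13.39 standing = €5,149.38
Difference = |€1,949.25 − €5,149.38| = €3,200.13 ≈ €3200

€3200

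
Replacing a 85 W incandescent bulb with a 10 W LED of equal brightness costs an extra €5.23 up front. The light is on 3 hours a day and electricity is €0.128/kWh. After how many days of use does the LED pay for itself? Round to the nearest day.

Power saved = 85 − 10 = 75 W
Daily energy saved = 75 W × 3 h = 225 Wh = 0.225 kWh
Daily savings = 0.225 × €0.128 = €0.0288
Payback = €5.23 / €0.0288 per day = 181.6 days

182 days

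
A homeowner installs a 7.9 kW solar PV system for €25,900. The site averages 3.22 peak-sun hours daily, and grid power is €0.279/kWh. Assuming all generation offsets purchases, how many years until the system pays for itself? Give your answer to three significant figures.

10 years

Daily generation = 7.9 kW × 3.22 h = 25.44 kWh
Annual generation = 25.44 × 365 = 9284.9 kWh
Annual savings = 9284.9 × €0.279 = €2,590.48
Payback = €25,900 / €2,590.48 = 10 years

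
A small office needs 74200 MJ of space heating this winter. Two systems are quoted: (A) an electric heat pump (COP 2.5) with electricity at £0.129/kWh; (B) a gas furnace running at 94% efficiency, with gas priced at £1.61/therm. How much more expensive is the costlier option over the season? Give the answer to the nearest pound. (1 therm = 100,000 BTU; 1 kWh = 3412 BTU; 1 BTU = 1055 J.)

Heat load = 74200 MJ = 74,200,000,000 J / 1055 = 70,331,754 BTU
Gas: input = 70,331,754 / 0.94 = 74,821,014 BTU = 748.2 therm → 748.2 × £1.61 = £1,204.62
Heat pump: 70,331,754 BTU / 3412 = 20,610 kWh heat; / 2.5 = 8,245 kWh in → × £0.129 = £1,063.63
Difference = |£1,204.62 − £1,063.63| = £140.98 ≈ £141

£141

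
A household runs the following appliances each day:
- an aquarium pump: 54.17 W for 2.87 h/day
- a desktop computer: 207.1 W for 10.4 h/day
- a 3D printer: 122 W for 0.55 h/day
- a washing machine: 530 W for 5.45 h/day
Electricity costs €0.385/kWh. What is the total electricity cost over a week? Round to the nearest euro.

aquarium pump: 54.17 W × 2.87 h × 7 d = 1,088 Wh = 1.088 kWh
desktop computer: 207.1 W × 10.4 h × 7 d = 15,077 Wh = 15.08 kWh
3D printer: 122 W × 0.55 h × 7 d = 470 Wh = 0.4697 kWh
washing machine: 530 W × 5.45 h × 7 d = 20,220 Wh = 20.22 kWh
Total energy = 1.088 + 15.08 + 0.4697 + 20.22 = 36.85 kWh
Cost = 36.85 kWh × €0.385 = €14.19 ≈ €14

€14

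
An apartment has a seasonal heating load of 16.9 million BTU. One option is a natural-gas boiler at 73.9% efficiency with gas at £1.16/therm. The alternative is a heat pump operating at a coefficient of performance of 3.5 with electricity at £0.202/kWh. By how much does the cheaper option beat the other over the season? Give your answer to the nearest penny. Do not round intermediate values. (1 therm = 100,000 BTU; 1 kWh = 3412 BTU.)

Heat load = 16.9 × 10⁶ BTU = 16,900,000 BTU
Gas: input = 16,900,000 / 0.739 = 22,868,742 BTU = 228.7 therm → 228.7 × £1.16 = £265.28
Heat pump: 16,900,000 BTU / 3412 = 4,953 kWh heat; / 3.5 = 1,415 kWh in → × £0.202 = £285.87
Difference = |£265.28 − £285.87| = £20.59

£20.59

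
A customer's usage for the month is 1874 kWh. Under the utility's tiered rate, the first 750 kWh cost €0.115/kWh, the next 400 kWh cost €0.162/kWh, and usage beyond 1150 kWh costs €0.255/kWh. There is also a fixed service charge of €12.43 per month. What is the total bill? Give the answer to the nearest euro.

First 750 kWh × €0.115 = €86.25
Next 400 kWh × €0.162 = €64.80
Remaining 724 kWh × €0.255 = €184.62
Energy charge = €335.67; + service €12.43 = €348.10 ≈ €348

€348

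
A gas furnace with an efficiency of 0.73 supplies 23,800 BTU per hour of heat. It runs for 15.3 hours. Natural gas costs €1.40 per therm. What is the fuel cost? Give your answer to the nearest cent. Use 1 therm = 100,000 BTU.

Heat delivered = 23,800 BTU/h × 15.3 h = 364,140 BTU
Gas input = 364,140 / 0.73 = 498,822 BTU
= 498,822 / 100,000 = 4.988 therm
Cost = 4.988 × €1.40/therm = €6.98

€6.98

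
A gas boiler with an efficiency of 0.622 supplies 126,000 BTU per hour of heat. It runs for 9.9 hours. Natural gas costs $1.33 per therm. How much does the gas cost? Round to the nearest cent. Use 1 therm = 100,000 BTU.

$26.67

Heat delivered = 126,000 BTU/h × 9.9 h = 1,247,400 BTU
Gas input = 1,247,400 / 0.622 = 2,005,466 BTU
= 2,005,466 / 100,000 = 20.05 therm
Cost = 20.05 × $1.33/therm = $26.67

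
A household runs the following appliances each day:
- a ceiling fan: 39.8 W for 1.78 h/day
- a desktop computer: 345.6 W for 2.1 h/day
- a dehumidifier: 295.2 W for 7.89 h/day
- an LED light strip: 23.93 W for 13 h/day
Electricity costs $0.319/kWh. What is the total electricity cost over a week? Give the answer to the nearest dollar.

$8

ceiling fan: 39.8 W × 1.78 h × 7 d = 496 Wh = 0.4959 kWh
desktop computer: 345.6 W × 2.1 h × 7 d = 5,080 Wh = 5.08 kWh
dehumidifier: 295.2 W × 7.89 h × 7 d = 16,304 Wh = 16.3 kWh
LED light strip: 23.93 W × 13 h × 7 d = 2,178 Wh = 2.178 kWh
Total energy = 0.4959 + 5.08 + 16.3 + 2.178 = 24.06 kWh
Cost = 24.06 kWh × $0.319 = $7.67 ≈ $8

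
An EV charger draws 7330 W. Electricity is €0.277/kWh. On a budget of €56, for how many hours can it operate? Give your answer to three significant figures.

Energy budget = €56 / €0.277 per kWh = 202.2 kWh = 202,166 Wh
Runtime = 202,166 Wh / 7330 W = 27.58 h

27.6 h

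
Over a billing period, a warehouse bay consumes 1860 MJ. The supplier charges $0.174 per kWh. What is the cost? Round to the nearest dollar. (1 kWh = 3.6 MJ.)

1860 MJ × (0.27778 kWh/MJ) = 516.7 kWh
Cost = 516.7 kWh × $0.174/kWh = $89.90 ≈ $90

$90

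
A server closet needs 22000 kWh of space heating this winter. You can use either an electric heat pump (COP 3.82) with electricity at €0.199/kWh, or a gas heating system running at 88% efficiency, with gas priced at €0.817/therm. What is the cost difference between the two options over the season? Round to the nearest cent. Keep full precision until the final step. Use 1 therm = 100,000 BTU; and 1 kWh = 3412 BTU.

€449.17

Heat load = 22000 kWh × 3412 = 75,064,000 BTU
Gas: input = 75,064,000 / 0.88 = 85,300,000 BTU = 853 therm → 853 × €0.817 = €696.90
Heat pump: 75,064,000 BTU / 3412 = 22,000 kWh heat; / 3.82 = 5,759 kWh in → × €0.199 = €1,146.07
Difference = |€696.90 − €1,146.07| = €449.17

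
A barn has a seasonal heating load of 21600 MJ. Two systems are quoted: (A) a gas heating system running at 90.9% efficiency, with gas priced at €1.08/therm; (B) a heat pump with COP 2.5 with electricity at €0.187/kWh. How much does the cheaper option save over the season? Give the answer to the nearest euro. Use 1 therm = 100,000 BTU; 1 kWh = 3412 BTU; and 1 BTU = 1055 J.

Heat load = 21600 MJ = 21,600,000,000 J / 1055 = 20,473,934 BTU
Gas: input = 20,473,934 / 0.909 = 22,523,579 BTU = 225.2 therm → 225.2 × €1.08 = €243.25
Heat pump: 20,473,934 BTU / 3412 = 6,001 kWh heat; / 2.5 = 2,400 kWh in → × €0.187 = €448.84
Difference = |€243.25 − €448.84| = €205.59 ≈ €206

€206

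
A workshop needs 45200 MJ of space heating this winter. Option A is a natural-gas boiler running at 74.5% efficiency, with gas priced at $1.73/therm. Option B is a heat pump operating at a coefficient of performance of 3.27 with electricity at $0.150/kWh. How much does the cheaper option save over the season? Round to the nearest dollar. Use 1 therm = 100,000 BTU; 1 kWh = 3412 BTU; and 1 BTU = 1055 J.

Heat load = 45200 MJ = 45,200,000,000 J / 1055 = 42,843,602 BTU
Gas: input = 42,843,602 / 0.745 = 57,508,190 BTU = 575.1 therm → 575.1 × $1.73 = $994.89
Heat pump: 42,843,602 BTU / 3412 = 12,560 kWh heat; / 3.27 = 3,840 kWh in → × $0.150 = $576.00
Difference = |$994.89 − $576.00| = $418.89 ≈ $419

$419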